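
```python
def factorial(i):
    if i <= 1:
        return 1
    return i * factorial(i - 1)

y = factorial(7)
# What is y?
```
Call trace:
factorial(i=7)
  factorial(i=6)
    factorial(i=5)
      factorial(i=4)
        factorial(i=3)
          factorial(i=2)
            factorial(i=1)
            -> return 1
          -> return 2
        -> return 6
      -> return 24
    -> return 120
  -> return 720
-> return 5040

Final answer: 5040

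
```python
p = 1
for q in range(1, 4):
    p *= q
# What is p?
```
Trace:
  p=1
  p=1, q=1
  p=2, q=2
  p=6, q=3

Final answer: 6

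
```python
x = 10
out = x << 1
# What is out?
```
Trace:
  x=10
  x=10, out=20

Final answer: 20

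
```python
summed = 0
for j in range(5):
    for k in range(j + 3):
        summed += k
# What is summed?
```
Trace:
  summed=0
  summed=0, j=0, k=0
  summed=1, j=0, k=1
  summed=3, j=0, k=2
  summed=3, j=1, k=0
  summed=4, j=1, k=1
  summed=6, j=1, k=2
  summed=9, j=1, k=3
  summed=9, j=2, k=0
  summed=10, j=2, k=1
  summed=12, j=2, k=2
  summed=15, j=2, k=3
  summed=19, j=2, k=4
  summed=19, j=3, k=0
  summed=20, j=3, k=1
  summed=22, j=3, k=2
  summed=25, j=3, k=3
  summed=29, j=3, k=4
  summed=34, j=3, k=5
  summed=34, j=4, k=0
  summed=35, j=4, k=1
  summed=37, j=4, k=2
  summed=40, j=4, k=3
  summed=44, j=4, k=4
  summed=49, j=4, k=5
  summed=55, j=4, k=6

Final answer: 55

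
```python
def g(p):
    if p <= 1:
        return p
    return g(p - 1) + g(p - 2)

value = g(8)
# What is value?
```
Call trace (a repeated sub-call is expanded the first time; later identical calls just restate its return value):
g(p=8)
  g(p=7)
    g(p=6)
      g(p=5)
        g(p=4)
          g(p=3)
            g(p=2)
              g(p=1)
              -> return 1
              g(p=0)
              -> return 0
            -> return 1
            g(p=1)
            -> return 1
          -> return 2
          g(p=2) -> return 1  (same call as traced above)
        -> return 3
        g(p=3) -> return 2  (same call as traced above)
      -> return 5
      g(p=4) -> return 3  (same call as traced above)
    -> return 8
    g(p=5) -> return 5  (same call as traced above)
  -> return 13
  g(p=6) -> return 8  (same call as traced above)
-> return 21

Final answer: 21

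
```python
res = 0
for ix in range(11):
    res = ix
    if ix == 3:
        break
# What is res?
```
Trace:
  res=0
  res=0, ix=0
  res=1, ix=1
  res=2, ix=2
  res=3, ix=3

Final answer: 3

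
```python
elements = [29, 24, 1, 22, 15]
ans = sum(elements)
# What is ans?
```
Trace:
  elements=[29, 24, 1, 22, 15]
  elements=[29, 24, 1, 22, 15], ans=91

Final answer: 91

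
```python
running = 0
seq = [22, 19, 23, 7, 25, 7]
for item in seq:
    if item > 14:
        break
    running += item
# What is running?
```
Trace:
  running=0
  running=0, item=22

Final answer: 0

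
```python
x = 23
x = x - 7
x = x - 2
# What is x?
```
Trace:
  x=23
  x=16
  x=14

Final answer: 14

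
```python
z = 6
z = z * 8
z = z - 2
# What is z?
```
Trace:
  z=6
  z=48
  z=46

Final answer: 46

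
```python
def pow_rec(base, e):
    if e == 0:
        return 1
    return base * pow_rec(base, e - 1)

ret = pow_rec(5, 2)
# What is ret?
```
Call trace:
pow_rec(base=5, e=2)
  pow_rec(base=5, e=1)
    pow_rec(base=5, e=0)
    -> return 1
  -> return 5
-> return 25

Final answer: 25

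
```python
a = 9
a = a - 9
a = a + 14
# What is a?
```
Trace:
  a=9
  a=0
  a=14

Final answer: 14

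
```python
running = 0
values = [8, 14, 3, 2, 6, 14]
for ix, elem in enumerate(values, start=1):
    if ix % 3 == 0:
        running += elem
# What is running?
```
Trace:
  running=0
  running=0, ix=1, elem=8
  running=0, ix=2, elem=14
  running=3, ix=3, elem=3
  running=3, ix=4, elem=2
  running=3, ix=5, elem=6
  running=17, ix=6, elem=14

Final answer: 17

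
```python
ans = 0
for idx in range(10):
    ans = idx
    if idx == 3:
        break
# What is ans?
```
Trace:
  ans=0
  ans=0, idx=0
  ans=1, idx=1
  ans=2, idx=2
  ans=3, idx=3

Final answer: 3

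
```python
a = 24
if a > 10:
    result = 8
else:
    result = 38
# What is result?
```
Trace:
  a=24
  a=24, result=8

Final answer: 8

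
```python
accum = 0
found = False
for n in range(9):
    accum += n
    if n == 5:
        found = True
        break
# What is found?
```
Trace:
  accum=0
  accum=0, found=False
  accum=0, found=False, n=0
  accum=1, found=False, n=1
  accum=3, found=False, n=2
  accum=6, found=False, n=3
  accum=10, found=False, n=4
  accum=15, found=True, n=5

Final answer: True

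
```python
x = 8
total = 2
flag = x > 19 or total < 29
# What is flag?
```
Trace:
  x=8
  x=8, total=2
  x=8, total=2, flag=True

Final answer: True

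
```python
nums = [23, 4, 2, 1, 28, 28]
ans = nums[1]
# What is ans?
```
Trace:
  nums=[23, 4, 2, 1, 28, 28]
  nums=[23, 4, 2, 1, 28, 28], ans=4

Final answer: 4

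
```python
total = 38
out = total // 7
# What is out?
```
Trace:
  total=38
  total=38, out=5

Final answer: 5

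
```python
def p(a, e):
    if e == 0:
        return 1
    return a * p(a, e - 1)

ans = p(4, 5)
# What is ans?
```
Call trace:
p(a=4, e=5)
  p(a=4, e=4)
    p(a=4, e=3)
      p(a=4, e=2)
        p(a=4, e=1)
          p(a=4, e=0)
          -> return 1
        -> return 4
      -> return 16
    -> return 64
  -> return 256
-> return 1024

Final answer: 1024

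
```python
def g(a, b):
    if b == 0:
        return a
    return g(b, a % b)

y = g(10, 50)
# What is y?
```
Call trace:
g(a=10, b=50)
  g(a=50, b=10)
    g(a=10, b=0)
    -> return 10
  -> return 10
-> return 10

Final answer: 10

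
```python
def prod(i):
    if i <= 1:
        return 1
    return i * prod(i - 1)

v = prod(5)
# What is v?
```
Call trace:
prod(i=5)
  prod(i=4)
    prod(i=3)
      prod(i=2)
        prod(i=1)
        -> return 1
      -> return 2
    -> return 6
  -> return 24
-> return 120

Final answer: 120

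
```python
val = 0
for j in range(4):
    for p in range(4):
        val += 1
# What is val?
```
Trace:
  val=0
  val=1, j=0, p=0
  val=2, j=0, p=1
  val=3, j=0, p=2
  val=4, j=0, p=3
  val=5, j=1, p=0
  val=6, j=1, p=1
  val=7, j=1, p=2
  val=8, j=1, p=3
  val=9, j=2, p=0
  val=10, j=2, p=1
  val=11, j=2, p=2
  val=12, j=2, p=3
  val=13, j=3, p=0
  val=14, j=3, p=1
  val=15, j=3, p=2
  val=16, j=3, p=3

Final answer: 16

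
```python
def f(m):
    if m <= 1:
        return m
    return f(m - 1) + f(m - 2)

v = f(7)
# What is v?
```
Call trace (a repeated sub-call is expanded the first time; later identical calls just restate its return value):
f(m=7)
  f(m=6)
    f(m=5)
      f(m=4)
        f(m=3)
          f(m=2)
            f(m=1)
            -> return 1
            f(m=0)
            -> return 0
          -> return 1
          f(m=1)
          -> return 1
        -> return 2
        f(m=2) -> return 1  (same call as traced above)
      -> return 3
      f(m=3) -> return 2  (same call as traced above)
    -> return 5
    f(m=4) -> return 3  (same call as traced above)
  -> return 8
  f(m=5) -> return 5  (same call as traced above)
-> return 13

Final answer: 13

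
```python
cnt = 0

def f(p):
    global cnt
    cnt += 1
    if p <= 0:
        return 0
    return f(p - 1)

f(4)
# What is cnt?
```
Call trace:
f(p=4)
  f(p=3)
    f(p=2)
      f(p=1)
        f(p=0)
        -> return 0
      -> return 0
    -> return 0
  -> return 0
-> return 0

cnt is incremented once per call. f is entered once for each p = 4, 3, 2, 1, 0 (the p <= 0 call returns without recursing), i.e. 4 + 1 calls.
cnt = 5

Final answer: 5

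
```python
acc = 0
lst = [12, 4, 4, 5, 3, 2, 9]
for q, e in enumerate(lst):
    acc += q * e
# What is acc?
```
Trace:
  acc=0
  acc=0, q=0, e=12
  acc=4, q=1, e=4
  acc=12, q=2, e=4
  acc=27, q=3, e=5
  acc=39, q=4, e=3
  acc=49, q=5, e=2
  acc=103, q=6, e=9

Final answer: 103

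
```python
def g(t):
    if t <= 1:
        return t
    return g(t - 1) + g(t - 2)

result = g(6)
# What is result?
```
Call trace (a repeated sub-call is expanded the first time; later identical calls just restate its return value):
g(t=6)
  g(t=5)
    g(t=4)
      g(t=3)
        g(t=2)
          g(t=1)
          -> return 1
          g(t=0)
          -> return 0
        -> return 1
        g(t=1)
        -> return 1
      -> return 2
      g(t=2) -> return 1  (same call as traced above)
    -> return 3
    g(t=3) -> return 2  (same call as traced above)
  -> return 5
  g(t=4) -> return 3  (same call as traced above)
-> return 8

Final answer: 8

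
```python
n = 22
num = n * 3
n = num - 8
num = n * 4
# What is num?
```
Trace:
  n=22
  n=22, num=66
  n=58, num=66
  n=58, num=232

Final answer: 232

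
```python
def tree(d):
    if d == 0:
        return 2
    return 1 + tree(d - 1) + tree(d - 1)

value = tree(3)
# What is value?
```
Call trace (a repeated sub-call is expanded the first time; later identical calls just restate its return value):
tree(d=3)
  tree(d=2)
    tree(d=1)
      tree(d=0)
      -> return 2
      tree(d=0)
      -> return 2
    -> return 5
    tree(d=1) -> return 5  (same call as traced above)
  -> return 11
  tree(d=2) -> return 11  (same call as traced above)
-> return 23

Final answer: 23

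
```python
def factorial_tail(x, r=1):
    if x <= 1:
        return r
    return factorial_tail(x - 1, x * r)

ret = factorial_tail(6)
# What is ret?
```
Call trace:
factorial_tail(x=6, r=1)
  factorial_tail(x=5, r=6)
    factorial_tail(x=4, r=30)
      factorial_tail(x=3, r=120)
        factorial_tail(x=2, r=360)
          factorial_tail(x=1, r=720)
          -> return 720
        -> return 720
      -> return 720
    -> return 720
  -> return 720
-> return 720

Final answer: 720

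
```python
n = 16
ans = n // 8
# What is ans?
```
Trace:
  n=16
  n=16, ans=2

Final answer: 2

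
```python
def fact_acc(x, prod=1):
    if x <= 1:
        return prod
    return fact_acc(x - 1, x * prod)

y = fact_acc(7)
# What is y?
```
Call trace:
fact_acc(x=7, prod=1)
  fact_acc(x=6, prod=7)
    fact_acc(x=5, prod=42)
      fact_acc(x=4, prod=210)
        fact_acc(x=3, prod=840)
          fact_acc(x=2, prod=2520)
            fact_acc(x=1, prod=5040)
            -> return 5040
          -> return 5040
        -> return 5040
      -> return 5040
    -> return 5040
  -> return 5040
-> return 5040

Final answer: 5040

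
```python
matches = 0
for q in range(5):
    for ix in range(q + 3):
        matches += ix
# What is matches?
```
Trace:
  matches=0
  matches=0, q=0, ix=0
  matches=1, q=0, ix=1
  matches=3, q=0, ix=2
  matches=3, q=1, ix=0
  matches=4, q=1, ix=1
  matches=6, q=1, ix=2
  matches=9, q=1, ix=3
  matches=9, q=2, ix=0
  matches=10, q=2, ix=1
  matches=12, q=2, ix=2
  matches=15, q=2, ix=3
  matches=19, q=2, ix=4
  matches=19, q=3, ix=0
  matches=20, q=3, ix=1
  matches=22, q=3, ix=2
  matches=25, q=3, ix=3
  matches=29, q=3, ix=4
  matches=34, q=3, ix=5
  matches=34, q=4, ix=0
  matches=35, q=4, ix=1
  matches=37, q=4, ix=2
  matches=40, q=4, ix=3
  matches=44, q=4, ix=4
  matches=49, q=4, ix=5
  matches=55, q=4, ix=6

Final answer: 55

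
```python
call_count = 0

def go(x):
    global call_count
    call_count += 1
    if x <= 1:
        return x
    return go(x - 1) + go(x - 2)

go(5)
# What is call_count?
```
Call trace (a repeated sub-call is expanded the first time; later identical calls just restate its return value):
go(x=5)
  go(x=4)
    go(x=3)
      go(x=2)
        go(x=1)
        -> return 1
        go(x=0)
        -> return 0
      -> return 1
      go(x=1)
      -> return 1
    -> return 2
    go(x=2) -> return 1  (same call as traced above)
  -> return 3
  go(x=3) -> return 2  (same call as traced above)
-> return 5

call_count is incremented once per call, so count the calls in each subtree. Let C(x) = number of calls made by go(x).
C(0) = C(1) = 1 (base case, no recursion); C(x) = 1 + C(x - 1) + C(x - 2) otherwise.
C(2) = 1 + C(1) + C(0) = 1 + 1 + 1 = 3
C(3) = 1 + C(2) + C(1) = 1 + 3 + 1 = 5
C(4) = 1 + C(3) + C(2) = 1 + 5 + 3 = 9
C(5) = 1 + C(4) + C(3) = 1 + 9 + 5 = 15
call_count = C(5) = 15

Final answer: 15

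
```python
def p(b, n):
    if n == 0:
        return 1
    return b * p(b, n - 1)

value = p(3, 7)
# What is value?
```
Call trace:
p(b=3, n=7)
  p(b=3, n=6)
    p(b=3, n=5)
      p(b=3, n=4)
        p(b=3, n=3)
          p(b=3, n=2)
            p(b=3, n=1)
              p(b=3, n=0)
              -> return 1
            -> return 3
          -> return 9
        -> return 27
      -> return 81
    -> return 243
  -> return 729
-> return 2187

Final answer: 2187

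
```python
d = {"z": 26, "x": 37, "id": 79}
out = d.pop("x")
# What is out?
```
Trace:
  d={'z': 26, 'x': 37, 'id': 79}
  d={'z': 26, 'id': 79}, out=37

Final answer: 37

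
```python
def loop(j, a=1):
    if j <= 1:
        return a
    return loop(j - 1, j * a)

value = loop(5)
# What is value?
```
Call trace:
loop(j=5, a=1)
  loop(j=4, a=5)
    loop(j=3, a=20)
      loop(j=2, a=60)
        loop(j=1, a=120)
        -> return 120
      -> return 120
    -> return 120
  -> return 120
-> return 120

Final answer: 120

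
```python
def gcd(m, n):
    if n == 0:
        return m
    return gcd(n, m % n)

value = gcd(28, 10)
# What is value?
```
Call trace:
gcd(m=28, n=10)
  gcd(m=10, n=8)
    gcd(m=8, n=2)
      gcd(m=2, n=0)
      -> return 2
    -> return 2
  -> return 2
-> return 2

Final answer: 2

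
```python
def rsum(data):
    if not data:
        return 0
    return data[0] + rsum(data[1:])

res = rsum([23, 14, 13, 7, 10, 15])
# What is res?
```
Call trace:
rsum(data=[23, 14, 13, 7, 10, 15])
  rsum(data=[14, 13, 7, 10, 15])
    rsum(data=[13, 7, 10, 15])
      rsum(data=[7, 10, 15])
        rsum(data=[10, 15])
          rsum(data=[15])
            rsum(data=[])
            -> return 0
          -> return 15
        -> return 25
      -> return 32
    -> return 45
  -> return 59
-> return 82

Final answer: 82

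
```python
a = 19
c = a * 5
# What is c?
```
Trace:
  a=19
  a=19, c=95

Final answer: 95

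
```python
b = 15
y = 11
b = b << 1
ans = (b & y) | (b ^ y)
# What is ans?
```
Trace:
  b=15
  b=15, y=11
  b=30, y=11
  b=30, y=11, ans=31

Final answer: 31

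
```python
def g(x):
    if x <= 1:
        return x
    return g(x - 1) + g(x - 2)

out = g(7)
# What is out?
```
Call trace (a repeated sub-call is expanded the first time; later identical calls just restate its return value):
g(x=7)
  g(x=6)
    g(x=5)
      g(x=4)
        g(x=3)
          g(x=2)
            g(x=1)
            -> return 1
            g(x=0)
            -> return 0
          -> return 1
          g(x=1)
          -> return 1
        -> return 2
        g(x=2) -> return 1  (same call as traced above)
      -> return 3
      g(x=3) -> return 2  (same call as traced above)
    -> return 5
    g(x=4) -> return 3  (same call as traced above)
  -> return 8
  g(x=5) -> return 5  (same call as traced above)
-> return 13

Final answer: 13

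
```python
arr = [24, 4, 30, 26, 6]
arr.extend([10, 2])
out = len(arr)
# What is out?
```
Trace:
  arr=[24, 4, 30, 26, 6]
  arr=[24, 4, 30, 26, 6, 10, 2]
  arr=[24, 4, 30, 26, 6, 10, 2], out=7

Final answer: 7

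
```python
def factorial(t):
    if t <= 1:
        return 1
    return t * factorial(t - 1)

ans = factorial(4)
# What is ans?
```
Call trace:
factorial(t=4)
  factorial(t=3)
    factorial(t=2)
      factorial(t=1)
      -> return 1
    -> return 2
  -> return 6
-> return 24

Final answer: 24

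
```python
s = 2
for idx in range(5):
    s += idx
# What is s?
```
Trace:
  s=2
  s=2, idx=0
  s=3, idx=1
  s=5, idx=2
  s=8, idx=3
  s=12, idx=4

Final answer: 12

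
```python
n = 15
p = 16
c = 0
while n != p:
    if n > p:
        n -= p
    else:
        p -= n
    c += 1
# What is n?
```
Trace:
  n=15
  n=15, p=16
  n=15, p=16, c=0
  n=15, p=1, c=1
  n=14, p=1, c=2
  n=13, p=1, c=3
  n=12, p=1, c=4
  n=11, p=1, c=5
  n=10, p=1, c=6
  n=9, p=1, c=7
  n=8, p=1, c=8
  n=7, p=1, c=9
  n=6, p=1, c=10
  n=5, p=1, c=11
  n=4, p=1, c=12
  n=3, p=1, c=13
  n=2, p=1, c=14
  n=1, p=1, c=15

Final answer: 1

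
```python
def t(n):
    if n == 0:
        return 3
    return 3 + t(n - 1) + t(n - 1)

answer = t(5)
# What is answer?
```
Call trace (a repeated sub-call is expanded the first time; later identical calls just restate its return value):
t(n=5)
  t(n=4)
    t(n=3)
      t(n=2)
        t(n=1)
          t(n=0)
          -> return 3
          t(n=0)
          -> return 3
        -> return 9
        t(n=1) -> return 9  (same call as traced above)
      -> return 21
      t(n=2) -> return 21  (same call as traced above)
    -> return 45
    t(n=3) -> return 45  (same call as traced above)
  -> return 93
  t(n=4) -> return 93  (same call as traced above)
-> return 189

Final answer: 189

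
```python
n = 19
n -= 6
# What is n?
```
Trace:
  n=19
  n=13

Final answer: 13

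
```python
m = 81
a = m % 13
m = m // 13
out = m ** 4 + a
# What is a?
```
Trace:
  m=81
  m=81, a=3
  m=6, a=3
  m=6, a=3, out=1299

Final answer: 3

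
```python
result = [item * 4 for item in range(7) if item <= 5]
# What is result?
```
Trace:
  item=0
  item=1
  item=2
  item=3
  item=4
  item=5
  item=6
  result=[0, 4, 8, 12, 16, 20]

Final answer: [0, 4, 8, 12, 16, 20]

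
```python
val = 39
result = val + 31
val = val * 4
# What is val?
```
Trace:
  val=39
  val=39, result=70
  val=156, result=70

Final answer: 156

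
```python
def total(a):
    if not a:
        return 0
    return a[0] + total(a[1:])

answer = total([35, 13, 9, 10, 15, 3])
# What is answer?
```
Call trace:
total(a=[35, 13, 9, 10, 15, 3])
  total(a=[13, 9, 10, 15, 3])
    total(a=[9, 10, 15, 3])
      total(a=[10, 15, 3])
        total(a=[15, 3])
          total(a=[3])
            total(a=[])
            -> return 0
          -> return 3
        -> return 18
      -> return 28
    -> return 37
  -> return 50
-> return 85

Final answer: 85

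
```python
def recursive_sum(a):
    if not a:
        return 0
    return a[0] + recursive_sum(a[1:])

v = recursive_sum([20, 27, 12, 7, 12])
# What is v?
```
Call trace:
recursive_sum(a=[20, 27, 12, 7, 12])
  recursive_sum(a=[27, 12, 7, 12])
    recursive_sum(a=[12, 7, 12])
      recursive_sum(a=[7, 12])
        recursive_sum(a=[12])
          recursive_sum(a=[])
          -> return 0
        -> return 12
      -> return 19
    -> return 31
  -> return 58
-> return 78

Final answer: 78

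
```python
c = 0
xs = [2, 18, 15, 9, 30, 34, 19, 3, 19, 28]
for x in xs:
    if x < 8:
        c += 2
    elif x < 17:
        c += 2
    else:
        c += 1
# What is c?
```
Trace:
  c=0
  c=2, x=2
  c=3, x=18
  c=5, x=15
  c=7, x=9
  c=8, x=30
  c=9, x=34
  c=10, x=19
  c=12, x=3
  c=13, x=19
  c=14, x=28

Final answer: 14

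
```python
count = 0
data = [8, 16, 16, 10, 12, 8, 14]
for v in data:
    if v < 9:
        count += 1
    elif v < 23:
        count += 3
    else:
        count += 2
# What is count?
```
Trace:
  count=0
  count=1, v=8
  count=4, v=16
  count=7, v=16
  count=10, v=10
  count=13, v=12
  count=14, v=8
  count=17, v=14

Final answer: 17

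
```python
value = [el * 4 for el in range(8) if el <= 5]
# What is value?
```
Trace:
  el=0
  el=1
  el=2
  el=3
  el=4
  el=5
  el=6
  el=7
  value=[0, 4, 8, 12, 16, 20]

Final answer: [0, 4, 8, 12, 16, 20]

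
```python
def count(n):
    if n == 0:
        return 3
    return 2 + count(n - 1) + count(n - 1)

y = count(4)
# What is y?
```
Call trace (a repeated sub-call is expanded the first time; later identical calls just restate its return value):
count(n=4)
  count(n=3)
    count(n=2)
      count(n=1)
        count(n=0)
        -> return 3
        count(n=0)
        -> return 3
      -> return 8
      count(n=1) -> return 8  (same call as traced above)
    -> return 18
    count(n=2) -> return 18  (same call as traced above)
  -> return 38
  count(n=3) -> return 38  (same call as traced above)
-> return 78

Final answer: 78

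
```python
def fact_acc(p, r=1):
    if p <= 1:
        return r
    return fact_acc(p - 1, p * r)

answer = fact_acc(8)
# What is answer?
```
Call trace:
fact_acc(p=8, r=1)
  fact_acc(p=7, r=8)
    fact_acc(p=6, r=56)
      fact_acc(p=5, r=336)
        fact_acc(p=4, r=1680)
          fact_acc(p=3, r=6720)
            fact_acc(p=2, r=20160)
              fact_acc(p=1, r=40320)
              -> return 40320
            -> return 40320
          -> return 40320
        -> return 40320
      -> return 40320
    -> return 40320
  -> return 40320
-> return 40320

Final answer: 40320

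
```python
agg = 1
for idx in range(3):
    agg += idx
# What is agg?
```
Trace:
  agg=1
  agg=1, idx=0
  agg=2, idx=1
  agg=4, idx=2

Final answer: 4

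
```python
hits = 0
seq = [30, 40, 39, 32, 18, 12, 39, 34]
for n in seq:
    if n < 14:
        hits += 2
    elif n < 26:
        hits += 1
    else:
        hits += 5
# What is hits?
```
Trace:
  hits=0
  hits=5, n=30
  hits=10, n=40
  hits=15, n=39
  hits=20, n=32
  hits=21, n=18
  hits=23, n=12
  hits=28, n=39
  hits=33, n=34

Final answer: 33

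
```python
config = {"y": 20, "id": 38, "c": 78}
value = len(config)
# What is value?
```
Trace:
  config={'y': 20, 'id': 38, 'c': 78}
  config={'y': 20, 'id': 38, 'c': 78}, value=3

Final answer: 3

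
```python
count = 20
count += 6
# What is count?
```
Trace:
  count=20
  count=26

Final answer: 26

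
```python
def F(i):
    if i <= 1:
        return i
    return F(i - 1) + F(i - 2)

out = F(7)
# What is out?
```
Call trace (a repeated sub-call is expanded the first time; later identical calls just restate its return value):
F(i=7)
  F(i=6)
    F(i=5)
      F(i=4)
        F(i=3)
          F(i=2)
            F(i=1)
            -> return 1
            F(i=0)
            -> return 0
          -> return 1
          F(i=1)
          -> return 1
        -> return 2
        F(i=2) -> return 1  (same call as traced above)
      -> return 3
      F(i=3) -> return 2  (same call as traced above)
    -> return 5
    F(i=4) -> return 3  (same call as traced above)
  -> return 8
  F(i=5) -> return 5  (same call as traced above)
-> return 13

Final answer: 13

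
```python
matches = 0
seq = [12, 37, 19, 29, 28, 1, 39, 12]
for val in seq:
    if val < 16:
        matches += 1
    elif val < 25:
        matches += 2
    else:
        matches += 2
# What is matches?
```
Trace:
  matches=0
  matches=1, val=12
  matches=3, val=37
  matches=5, val=19
  matches=7, val=29
  matches=9, val=28
  matches=10, val=1
  matches=12, val=39
  matches=13, val=12

Final answer: 13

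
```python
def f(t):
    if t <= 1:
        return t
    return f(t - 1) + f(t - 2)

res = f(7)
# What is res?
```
Call trace (a repeated sub-call is expanded the first time; later identical calls just restate its return value):
f(t=7)
  f(t=6)
    f(t=5)
      f(t=4)
        f(t=3)
          f(t=2)
            f(t=1)
            -> return 1
            f(t=0)
            -> return 0
          -> return 1
          f(t=1)
          -> return 1
        -> return 2
        f(t=2) -> return 1  (same call as traced above)
      -> return 3
      f(t=3) -> return 2  (same call as traced above)
    -> return 5
    f(t=4) -> return 3  (same call as traced above)
  -> return 8
  f(t=5) -> return 5  (same call as traced above)
-> return 13

Final answer: 13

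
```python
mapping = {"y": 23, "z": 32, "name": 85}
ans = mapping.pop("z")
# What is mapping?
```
Trace:
  mapping={'y': 23, 'z': 32, 'name': 85}
  mapping={'y': 23, 'name': 85}, ans=32

Final answer: {'y': 23, 'name': 85}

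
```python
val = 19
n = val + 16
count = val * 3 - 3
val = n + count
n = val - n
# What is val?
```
Trace:
  val=19
  val=19, n=35
  val=19, n=35, count=54
  val=89, n=35, count=54
  val=89, n=54, count=54

Final answer: 89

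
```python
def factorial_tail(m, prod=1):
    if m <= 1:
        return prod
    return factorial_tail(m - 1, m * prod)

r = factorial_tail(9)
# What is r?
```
Call trace:
factorial_tail(m=9, prod=1)
  factorial_tail(m=8, prod=9)
    factorial_tail(m=7, prod=72)
      factorial_tail(m=6, prod=504)
        factorial_tail(m=5, prod=3024)
          factorial_tail(m=4, prod=15120)
            factorial_tail(m=3, prod=60480)
              factorial_tail(m=2, prod=181440)
                factorial_tail(m=1, prod=362880)
                -> return 362880
              -> return 362880
            -> return 362880
          -> return 362880
        -> return 362880
      -> return 362880
    -> return 362880
  -> return 362880
-> return 362880

Final answer: 362880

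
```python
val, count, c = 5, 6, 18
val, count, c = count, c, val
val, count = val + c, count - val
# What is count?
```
Trace:
  val=5, count=6, c=18
  val=6, count=18, c=5
  val=11, count=12, c=5

Final answer: 12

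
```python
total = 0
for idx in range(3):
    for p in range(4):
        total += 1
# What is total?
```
Trace:
  total=0
  total=1, idx=0, p=0
  total=2, idx=0, p=1
  total=3, idx=0, p=2
  total=4, idx=0, p=3
  total=5, idx=1, p=0
  total=6, idx=1, p=1
  total=7, idx=1, p=2
  total=8, idx=1, p=3
  total=9, idx=2, p=0
  total=10, idx=2, p=1
  total=11, idx=2, p=2
  total=12, idx=2, p=3

Final answer: 12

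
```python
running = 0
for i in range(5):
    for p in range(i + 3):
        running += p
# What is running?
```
Trace:
  running=0
  running=0, i=0, p=0
  running=1, i=0, p=1
  running=3, i=0, p=2
  running=3, i=1, p=0
  running=4, i=1, p=1
  running=6, i=1, p=2
  running=9, i=1, p=3
  running=9, i=2, p=0
  running=10, i=2, p=1
  running=12, i=2, p=2
  running=15, i=2, p=3
  running=19, i=2, p=4
  running=19, i=3, p=0
  running=20, i=3, p=1
  running=22, i=3, p=2
  running=25, i=3, p=3
  running=29, i=3, p=4
  running=34, i=3, p=5
  running=34, i=4, p=0
  running=35, i=4, p=1
  running=37, i=4, p=2
  running=40, i=4, p=3
  running=44, i=4, p=4
  running=49, i=4, p=5
  running=55, i=4, p=6

Final answer: 55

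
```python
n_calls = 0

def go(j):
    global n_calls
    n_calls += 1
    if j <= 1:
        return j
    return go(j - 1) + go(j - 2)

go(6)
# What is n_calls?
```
Call trace (a repeated sub-call is expanded the first time; later identical calls just restate its return value):
go(j=6)
  go(j=5)
    go(j=4)
      go(j=3)
        go(j=2)
          go(j=1)
          -> return 1
          go(j=0)
          -> return 0
        -> return 1
        go(j=1)
        -> return 1
      -> return 2
      go(j=2) -> return 1  (same call as traced above)
    -> return 3
    go(j=3) -> return 2  (same call as traced above)
  -> return 5
  go(j=4) -> return 3  (same call as traced above)
-> return 8

n_calls is incremented once per call, so count the calls in each subtree. Let C(j) = number of calls made by go(j).
C(0) = C(1) = 1 (base case, no recursion); C(j) = 1 + C(j - 1) + C(j - 2) otherwise.
C(2) = 1 + C(1) + C(0) = 1 + 1 + 1 = 3
C(3) = 1 + C(2) + C(1) = 1 + 3 + 1 = 5
C(4) = 1 + C(3) + C(2) = 1 + 5 + 3 = 9
C(5) = 1 + C(4) + C(3) = 1 + 9 + 5 = 15
C(6) = 1 + C(5) + C(4) = 1 + 15 + 9 = 25
n_calls = C(6) = 25

Final answer: 25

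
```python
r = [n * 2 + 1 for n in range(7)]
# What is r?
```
Trace:
  n=0
  n=1
  n=2
  n=3
  n=4
  n=5
  n=6
  r=[1, 3, 5, 7, 9, 11, 13]

Final answer: [1, 3, 5, 7, 9, 11, 13]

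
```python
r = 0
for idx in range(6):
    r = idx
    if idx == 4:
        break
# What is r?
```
Trace:
  r=0
  r=0, idx=0
  r=1, idx=1
  r=2, idx=2
  r=3, idx=3
  r=4, idx=4

Final answer: 4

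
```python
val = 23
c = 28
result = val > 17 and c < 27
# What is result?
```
Trace:
  val=23
  val=23, c=28
  val=23, c=28, result=False

Final answer: False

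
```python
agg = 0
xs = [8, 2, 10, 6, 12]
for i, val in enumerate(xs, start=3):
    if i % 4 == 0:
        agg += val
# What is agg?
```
Trace:
  agg=0
  agg=0, i=3, val=8
  agg=2, i=4, val=2
  agg=2, i=5, val=10
  agg=2, i=6, val=6
  agg=2, i=7, val=12

Final answer: 2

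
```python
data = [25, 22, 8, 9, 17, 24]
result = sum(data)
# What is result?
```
Trace:
  data=[25, 22, 8, 9, 17, 24]
  data=[25, 22, 8, 9, 17, 24], result=105

Final answer: 105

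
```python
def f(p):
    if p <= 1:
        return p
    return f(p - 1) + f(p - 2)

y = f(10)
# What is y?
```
Call trace (a repeated sub-call is expanded the first time; later identical calls just restate its return value):
f(p=10)
  f(p=9)
    f(p=8)
      f(p=7)
        f(p=6)
          f(p=5)
            f(p=4)
              f(p=3)
                f(p=2)
                  f(p=1)
                  -> return 1
                  f(p=0)
                  -> return 0
                -> return 1
                f(p=1)
                -> return 1
              -> return 2
              f(p=2) -> return 1  (same call as traced above)
            -> return 3
            f(p=3) -> return 2  (same call as traced above)
          -> return 5
          f(p=4) -> return 3  (same call as traced above)
        -> return 8
        f(p=5) -> return 5  (same call as traced above)
      -> return 13
      f(p=6) -> return 8  (same call as traced above)
    -> return 21
    f(p=7) -> return 13  (same call as traced above)
  -> return 34
  f(p=8) -> return 21  (same call as traced above)
-> return 55

Final answer: 55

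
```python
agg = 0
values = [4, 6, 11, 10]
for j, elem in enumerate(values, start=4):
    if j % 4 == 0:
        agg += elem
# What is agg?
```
Trace:
  agg=0
  agg=4, j=4, elem=4
  agg=4, j=5, elem=6
  agg=4, j=6, elem=11
  agg=4, j=7, elem=10

Final answer: 4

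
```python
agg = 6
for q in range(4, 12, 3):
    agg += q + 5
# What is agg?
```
Trace:
  agg=6
  agg=15, q=4
  agg=27, q=7
  agg=42, q=10

Final answer: 42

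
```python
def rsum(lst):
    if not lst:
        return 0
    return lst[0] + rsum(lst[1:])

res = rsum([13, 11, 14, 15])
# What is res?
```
Call trace:
rsum(lst=[13, 11, 14, 15])
  rsum(lst=[11, 14, 15])
    rsum(lst=[14, 15])
      rsum(lst=[15])
        rsum(lst=[])
        -> return 0
      -> return 15
    -> return 29
  -> return 40
-> return 53

Final answer: 53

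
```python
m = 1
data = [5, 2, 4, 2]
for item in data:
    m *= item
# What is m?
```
Trace:
  m=1
  m=5, item=5
  m=10, item=2
  m=40, item=4
  m=80, item=2

Final answer: 80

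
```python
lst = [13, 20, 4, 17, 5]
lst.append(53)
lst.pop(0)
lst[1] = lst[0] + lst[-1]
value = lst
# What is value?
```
Trace:
  lst=[13, 20, 4, 17, 5]
  lst=[13, 20, 4, 17, 5, 53]
  lst=[20, 4, 17, 5, 53]
  lst=[20, 73, 17, 5, 53]
  lst=[20, 73, 17, 5, 53], value=[20, 73, 17, 5, 53]

Final answer: [20, 73, 17, 5, 53]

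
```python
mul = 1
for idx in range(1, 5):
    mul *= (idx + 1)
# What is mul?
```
Trace:
  mul=1
  mul=2, idx=1
  mul=6, idx=2
  mul=24, idx=3
  mul=120, idx=4

Final answer: 120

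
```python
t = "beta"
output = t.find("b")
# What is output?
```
Trace:
  t='beta'
  t='beta', output=0

Final answer: 0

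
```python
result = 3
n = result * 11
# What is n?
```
Trace:
  result=3
  result=3, n=33

Final answer: 33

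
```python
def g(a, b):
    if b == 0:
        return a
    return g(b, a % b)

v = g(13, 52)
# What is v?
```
Call trace:
g(a=13, b=52)
  g(a=52, b=13)
    g(a=13, b=0)
    -> return 13
  -> return 13
-> return 13

Final answer: 13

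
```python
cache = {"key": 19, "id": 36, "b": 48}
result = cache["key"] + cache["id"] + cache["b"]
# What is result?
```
Trace:
  cache={'key': 19, 'id': 36, 'b': 48}
  cache={'key': 19, 'id': 36, 'b': 48}, result=103

Final answer: 103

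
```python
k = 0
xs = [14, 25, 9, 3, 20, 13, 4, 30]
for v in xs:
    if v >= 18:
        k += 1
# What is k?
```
Trace:
  k=0
  k=0, v=14
  k=1, v=25
  k=1, v=9
  k=1, v=3
  k=2, v=20
  k=2, v=13
  k=2, v=4
  k=3, v=30

Final answer: 3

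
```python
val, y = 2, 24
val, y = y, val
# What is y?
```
Trace:
  val=2, y=24
  val=24, y=2

Final answer: 2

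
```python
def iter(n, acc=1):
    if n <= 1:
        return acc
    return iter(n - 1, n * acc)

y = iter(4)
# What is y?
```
Call trace:
iter(n=4, acc=1)
  iter(n=3, acc=4)
    iter(n=2, acc=12)
      iter(n=1, acc=24)
      -> return 24
    -> return 24
  -> return 24
-> return 24

Final answer: 24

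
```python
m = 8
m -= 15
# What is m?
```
Trace:
  m=8
  m=-7

Final answer: -7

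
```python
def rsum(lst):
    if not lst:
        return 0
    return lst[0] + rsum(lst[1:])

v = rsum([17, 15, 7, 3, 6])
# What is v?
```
Call trace:
rsum(lst=[17, 15, 7, 3, 6])
  rsum(lst=[15, 7, 3, 6])
    rsum(lst=[7, 3, 6])
      rsum(lst=[3, 6])
        rsum(lst=[6])
          rsum(lst=[])
          -> return 0
        -> return 6
      -> return 9
    -> return 16
  -> return 31
-> return 48

Final answer: 48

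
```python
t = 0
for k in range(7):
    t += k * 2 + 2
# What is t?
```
Trace:
  t=0
  t=2, k=0
  t=6, k=1
  t=12, k=2
  t=20, k=3
  t=30, k=4
  t=42, k=5
  t=56, k=6

Final answer: 56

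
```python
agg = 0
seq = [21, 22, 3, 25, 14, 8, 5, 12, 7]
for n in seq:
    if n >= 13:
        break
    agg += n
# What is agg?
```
Trace:
  agg=0
  agg=0, n=21

Final answer: 0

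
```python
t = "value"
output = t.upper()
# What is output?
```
Trace:
  t='value'
  t='value', output='VALUE'

Final answer: 'VALUE'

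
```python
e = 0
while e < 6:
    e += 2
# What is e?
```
Trace:
  e=0
  e=2
  e=4
  e=6

Final answer: 6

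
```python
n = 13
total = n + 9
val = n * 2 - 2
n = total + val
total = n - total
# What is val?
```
Trace:
  n=13
  n=13, total=22
  n=13, total=22, val=24
  n=46, total=22, val=24
  n=46, total=24, val=24

Final answer: 24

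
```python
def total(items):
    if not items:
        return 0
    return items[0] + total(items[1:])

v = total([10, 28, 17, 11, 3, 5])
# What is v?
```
Call trace:
total(items=[10, 28, 17, 11, 3, 5])
  total(items=[28, 17, 11, 3, 5])
    total(items=[17, 11, 3, 5])
      total(items=[11, 3, 5])
        total(items=[3, 5])
          total(items=[5])
            total(items=[])
            -> return 0
          -> return 5
        -> return 8
      -> return 19
    -> return 36
  -> return 64
-> return 74

Final answer: 74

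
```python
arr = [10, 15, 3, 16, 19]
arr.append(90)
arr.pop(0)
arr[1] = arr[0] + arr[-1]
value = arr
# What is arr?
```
Trace:
  arr=[10, 15, 3, 16, 19]
  arr=[10, 15, 3, 16, 19, 90]
  arr=[15, 3, 16, 19, 90]
  arr=[15, 105, 16, 19, 90]
  arr=[15, 105, 16, 19, 90], value=[15, 105, 16, 19, 90]

Final answer: [15, 105, 16, 19, 90]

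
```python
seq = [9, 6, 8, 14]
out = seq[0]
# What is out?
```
Trace:
  seq=[9, 6, 8, 14]
  seq=[9, 6, 8, 14], out=9

Final answer: 9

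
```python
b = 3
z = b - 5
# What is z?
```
Trace:
  b=3
  b=3, z=-2

Final answer: -2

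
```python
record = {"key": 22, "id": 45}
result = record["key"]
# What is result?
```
Trace:
  record={'key': 22, 'id': 45}
  record={'key': 22, 'id': 45}, result=22

Final answer: 22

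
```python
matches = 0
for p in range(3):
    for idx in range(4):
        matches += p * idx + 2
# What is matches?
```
Trace:
  matches=0
  matches=2, p=0, idx=0
  matches=4, p=0, idx=1
  matches=6, p=0, idx=2
  matches=8, p=0, idx=3
  matches=10, p=1, idx=0
  matches=13, p=1, idx=1
  matches=17, p=1, idx=2
  matches=22, p=1, idx=3
  matches=24, p=2, idx=0
  matches=28, p=2, idx=1
  matches=34, p=2, idx=2
  matches=42, p=2, idx=3

Final answer: 42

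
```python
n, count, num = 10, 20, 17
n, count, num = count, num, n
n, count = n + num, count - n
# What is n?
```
Trace:
  n=10, count=20, num=17
  n=20, count=17, num=10
  n=30, count=-3, num=10

Final answer: 30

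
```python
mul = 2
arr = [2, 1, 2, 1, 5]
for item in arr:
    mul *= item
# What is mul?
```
Trace:
  mul=2
  mul=4, item=2
  mul=4, item=1
  mul=8, item=2
  mul=8, item=1
  mul=40, item=5

Final answer: 40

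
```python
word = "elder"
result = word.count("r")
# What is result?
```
Trace:
  word='elder'
  word='elder', result=1

Final answer: 1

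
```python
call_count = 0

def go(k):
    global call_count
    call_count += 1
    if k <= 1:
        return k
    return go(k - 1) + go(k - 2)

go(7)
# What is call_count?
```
Call trace (a repeated sub-call is expanded the first time; later identical calls just restate its return value):
go(k=7)
  go(k=6)
    go(k=5)
      go(k=4)
        go(k=3)
          go(k=2)
            go(k=1)
            -> return 1
            go(k=0)
            -> return 0
          -> return 1
          go(k=1)
          -> return 1
        -> return 2
        go(k=2) -> return 1  (same call as traced above)
      -> return 3
      go(k=3) -> return 2  (same call as traced above)
    -> return 5
    go(k=4) -> return 3  (same call as traced above)
  -> return 8
  go(k=5) -> return 5  (same call as traced above)
-> return 13

call_count is incremented once per call, so count the calls in each subtree. Let C(k) = number of calls made by go(k).
C(0) = C(1) = 1 (base case, no recursion); C(k) = 1 + C(k - 1) + C(k - 2) otherwise.
C(2) = 1 + C(1) + C(0) = 1 + 1 + 1 = 3
C(3) = 1 + C(2) + C(1) = 1 + 3 + 1 = 5
C(4) = 1 + C(3) + C(2) = 1 + 5 + 3 = 9
C(5) = 1 + C(4) + C(3) = 1 + 9 + 5 = 15
C(6) = 1 + C(5) + C(4) = 1 + 15 + 9 = 25
C(7) = 1 + C(6) + C(5) = 1 + 25 + 15 = 41
call_count = C(7) = 41

Final answer: 41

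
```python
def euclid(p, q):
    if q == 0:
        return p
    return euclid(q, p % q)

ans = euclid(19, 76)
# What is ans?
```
Call trace:
euclid(p=19, q=76)
  euclid(p=76, q=19)
    euclid(p=19, q=0)
    -> return 19
  -> return 19
-> return 19

Final answer: 19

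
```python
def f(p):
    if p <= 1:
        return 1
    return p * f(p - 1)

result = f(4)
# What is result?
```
Call trace:
f(p=4)
  f(p=3)
    f(p=2)
      f(p=1)
      -> return 1
    -> return 2
  -> return 6
-> return 24

Final answer: 24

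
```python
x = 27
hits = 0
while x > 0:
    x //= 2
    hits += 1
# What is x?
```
Trace:
  x=27
  x=27, hits=0
  x=13, hits=1
  x=6, hits=2
  x=3, hits=3
  x=1, hits=4
  x=0, hits=5

Final answer: 0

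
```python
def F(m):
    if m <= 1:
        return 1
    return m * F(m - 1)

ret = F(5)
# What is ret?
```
Call trace:
F(m=5)
  F(m=4)
    F(m=3)
      F(m=2)
        F(m=1)
        -> return 1
      -> return 2
    -> return 6
  -> return 24
-> return 120

Final answer: 120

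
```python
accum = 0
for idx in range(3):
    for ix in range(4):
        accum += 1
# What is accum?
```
Trace:
  accum=0
  accum=1, idx=0, ix=0
  accum=2, idx=0, ix=1
  accum=3, idx=0, ix=2
  accum=4, idx=0, ix=3
  accum=5, idx=1, ix=0
  accum=6, idx=1, ix=1
  accum=7, idx=1, ix=2
  accum=8, idx=1, ix=3
  accum=9, idx=2, ix=0
  accum=10, idx=2, ix=1
  accum=11, idx=2, ix=2
  accum=12, idx=2, ix=3

Final answer: 12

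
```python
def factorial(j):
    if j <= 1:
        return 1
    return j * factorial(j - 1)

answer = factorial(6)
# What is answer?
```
Call trace:
factorial(j=6)
  factorial(j=5)
    factorial(j=4)
      factorial(j=3)
        factorial(j=2)
          factorial(j=1)
          -> return 1
        -> return 2
      -> return 6
    -> return 24
  -> return 120
-> return 720

Final answer: 720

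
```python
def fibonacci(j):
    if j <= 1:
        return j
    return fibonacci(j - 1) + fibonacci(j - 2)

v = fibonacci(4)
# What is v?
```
Call trace (a repeated sub-call is expanded the first time; later identical calls just restate its return value):
fibonacci(j=4)
  fibonacci(j=3)
    fibonacci(j=2)
      fibonacci(j=1)
      -> return 1
      fibonacci(j=0)
      -> return 0
    -> return 1
    fibonacci(j=1)
    -> return 1
  -> return 2
  fibonacci(j=2) -> return 1  (same call as traced above)
-> return 3

Final answer: 3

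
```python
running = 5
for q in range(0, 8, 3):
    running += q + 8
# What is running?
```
Trace:
  running=5
  running=13, q=0
  running=24, q=3
  running=38, q=6

Final answer: 38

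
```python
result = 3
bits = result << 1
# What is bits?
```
Trace:
  result=3
  result=3, bits=6

Final answer: 6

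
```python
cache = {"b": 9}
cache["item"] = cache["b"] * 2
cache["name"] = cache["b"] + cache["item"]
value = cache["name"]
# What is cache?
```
Trace:
  cache={'b': 9}
  cache={'b': 9, 'item': 18}
  cache={'b': 9, 'item': 18, 'name': 27}
  cache={'b': 9, 'item': 18, 'name': 27}, value=27

Final answer: {'b': 9, 'item': 18, 'name': 27}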